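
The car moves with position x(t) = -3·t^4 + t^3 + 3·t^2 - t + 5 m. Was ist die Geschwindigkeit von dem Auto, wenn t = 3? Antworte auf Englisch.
Starting from position x(t) = -3·t^4 + t^3 + 3·t^2 - t + 5, we take 1 derivative. Differentiating position, we get velocity: v(t) = -12·t^3 + 3·t^2 + 6·t - 1. We have velocity v(t) = -12·t^3 + 3·t^2 + 6·t - 1. Substituting t = 3: v(3) = -280.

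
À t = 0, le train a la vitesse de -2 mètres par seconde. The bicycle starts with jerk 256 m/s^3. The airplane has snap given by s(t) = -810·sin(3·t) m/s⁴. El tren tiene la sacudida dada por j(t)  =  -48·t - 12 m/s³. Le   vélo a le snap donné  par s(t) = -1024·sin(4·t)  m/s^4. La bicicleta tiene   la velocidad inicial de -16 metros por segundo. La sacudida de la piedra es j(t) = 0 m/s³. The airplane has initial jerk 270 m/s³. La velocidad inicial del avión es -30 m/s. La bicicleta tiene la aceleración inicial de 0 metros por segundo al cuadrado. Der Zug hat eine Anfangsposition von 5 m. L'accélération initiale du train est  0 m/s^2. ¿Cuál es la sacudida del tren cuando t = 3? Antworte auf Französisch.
Nous avons le jerk j(t) = -48·t - 12. En substituant t = 3: j(3) = -156.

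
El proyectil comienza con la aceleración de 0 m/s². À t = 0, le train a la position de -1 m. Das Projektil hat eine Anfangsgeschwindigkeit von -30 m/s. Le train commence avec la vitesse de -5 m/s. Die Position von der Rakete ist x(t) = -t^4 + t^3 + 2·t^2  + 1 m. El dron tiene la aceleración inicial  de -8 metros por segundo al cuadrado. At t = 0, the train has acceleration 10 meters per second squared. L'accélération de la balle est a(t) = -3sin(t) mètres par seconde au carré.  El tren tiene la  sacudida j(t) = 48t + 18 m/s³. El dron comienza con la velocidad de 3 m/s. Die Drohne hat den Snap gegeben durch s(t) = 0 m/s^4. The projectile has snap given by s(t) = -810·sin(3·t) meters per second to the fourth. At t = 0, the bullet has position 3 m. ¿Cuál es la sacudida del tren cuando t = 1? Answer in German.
Wir haben den Ruck j(t) = 48·t + 18. Durch Einsetzen von t = 1: j(1) = 66.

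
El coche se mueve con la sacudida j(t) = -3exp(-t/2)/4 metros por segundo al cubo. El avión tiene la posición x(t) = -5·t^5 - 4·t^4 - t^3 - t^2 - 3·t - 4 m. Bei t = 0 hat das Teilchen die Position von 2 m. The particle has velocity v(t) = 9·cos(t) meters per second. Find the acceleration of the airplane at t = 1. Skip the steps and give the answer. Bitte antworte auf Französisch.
À t = 1, a = -156.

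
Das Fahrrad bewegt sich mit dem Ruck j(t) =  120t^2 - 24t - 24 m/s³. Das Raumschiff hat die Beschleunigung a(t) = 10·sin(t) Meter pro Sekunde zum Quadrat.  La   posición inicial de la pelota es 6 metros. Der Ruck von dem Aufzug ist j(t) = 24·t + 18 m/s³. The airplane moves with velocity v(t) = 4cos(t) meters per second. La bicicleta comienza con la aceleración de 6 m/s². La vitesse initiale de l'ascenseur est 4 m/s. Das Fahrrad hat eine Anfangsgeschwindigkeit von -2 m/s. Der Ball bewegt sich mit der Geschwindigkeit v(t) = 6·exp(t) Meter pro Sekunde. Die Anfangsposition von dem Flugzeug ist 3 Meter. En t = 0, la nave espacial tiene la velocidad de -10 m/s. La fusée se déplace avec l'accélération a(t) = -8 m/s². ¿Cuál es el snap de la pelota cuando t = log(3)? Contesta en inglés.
Starting from velocity v(t) = 6·exp(t), we take 3 derivatives. Taking d/dt of v(t), we find a(t) = 6·exp(t). Differentiating acceleration, we get jerk: j(t) = 6·exp(t). The derivative of jerk gives snap: s(t) = 6·exp(t). From the given snap equation s(t) = 6·exp(t), we substitute t = log(3) to get s = 18.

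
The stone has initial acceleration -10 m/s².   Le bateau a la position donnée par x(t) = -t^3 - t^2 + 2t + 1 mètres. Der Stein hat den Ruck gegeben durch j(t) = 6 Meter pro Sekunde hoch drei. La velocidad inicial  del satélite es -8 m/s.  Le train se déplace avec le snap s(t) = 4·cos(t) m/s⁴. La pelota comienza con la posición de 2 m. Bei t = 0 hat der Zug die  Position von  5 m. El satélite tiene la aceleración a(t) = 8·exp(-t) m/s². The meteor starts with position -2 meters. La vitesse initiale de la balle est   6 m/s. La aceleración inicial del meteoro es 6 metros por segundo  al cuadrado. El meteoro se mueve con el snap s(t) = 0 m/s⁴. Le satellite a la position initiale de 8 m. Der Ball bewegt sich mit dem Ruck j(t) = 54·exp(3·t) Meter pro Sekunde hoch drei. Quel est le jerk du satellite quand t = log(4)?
Nous devons dériver notre équation de l'accélération a(t) = 8·exp(-t) 1 fois. En prenant d/dt de a(t), nous trouvons j(t) = -8·exp(-t). En utilisant j(t) = -8·exp(-t) et en substituant t = log(4), nous trouvons j = -2.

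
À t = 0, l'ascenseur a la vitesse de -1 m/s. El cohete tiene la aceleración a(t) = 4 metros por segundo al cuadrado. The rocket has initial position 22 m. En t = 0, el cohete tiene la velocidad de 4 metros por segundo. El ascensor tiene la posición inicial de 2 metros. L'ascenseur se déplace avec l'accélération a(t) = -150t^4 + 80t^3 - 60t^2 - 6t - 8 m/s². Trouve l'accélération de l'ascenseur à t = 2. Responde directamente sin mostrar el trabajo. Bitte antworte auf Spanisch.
La aceleración en t = 2 es a = -2020.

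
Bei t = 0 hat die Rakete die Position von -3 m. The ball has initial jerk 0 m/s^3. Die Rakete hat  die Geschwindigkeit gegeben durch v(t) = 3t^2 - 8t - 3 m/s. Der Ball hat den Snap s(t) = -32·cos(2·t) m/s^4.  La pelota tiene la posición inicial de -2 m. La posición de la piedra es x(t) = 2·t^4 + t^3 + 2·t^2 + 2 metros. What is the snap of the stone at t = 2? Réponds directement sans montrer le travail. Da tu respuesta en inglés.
At t = 2, s = 48.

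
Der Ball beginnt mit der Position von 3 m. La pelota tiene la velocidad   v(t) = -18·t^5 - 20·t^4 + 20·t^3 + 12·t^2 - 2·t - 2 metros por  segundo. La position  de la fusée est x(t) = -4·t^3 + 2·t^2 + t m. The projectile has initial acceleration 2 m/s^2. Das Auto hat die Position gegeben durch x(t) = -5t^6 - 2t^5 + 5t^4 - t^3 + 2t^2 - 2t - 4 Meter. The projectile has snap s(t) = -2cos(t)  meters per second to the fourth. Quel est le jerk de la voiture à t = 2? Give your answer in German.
Ausgehend von der Position x(t) = -5·t^6 - 2·t^5 + 5·t^4 - t^3 + 2·t^2 - 2·t - 4, nehmen wir 3 Ableitungen. Mit d/dt von x(t) finden wir v(t) = -30·t^5 - 10·t^4 + 20·t^3 - 3·t^2 + 4·t - 2. Mit d/dt von v(t) finden wir a(t) = -150·t^4 - 40·t^3 + 60·t^2 - 6·t + 4. Mit d/dt von a(t) finden wir j(t) = -600·t^3 - 120·t^2 + 120·t - 6. Wir haben den Ruck j(t) = -600·t^3 - 120·t^2 + 120·t - 6. Durch Einsetzen von t = 2: j(2) = -5046.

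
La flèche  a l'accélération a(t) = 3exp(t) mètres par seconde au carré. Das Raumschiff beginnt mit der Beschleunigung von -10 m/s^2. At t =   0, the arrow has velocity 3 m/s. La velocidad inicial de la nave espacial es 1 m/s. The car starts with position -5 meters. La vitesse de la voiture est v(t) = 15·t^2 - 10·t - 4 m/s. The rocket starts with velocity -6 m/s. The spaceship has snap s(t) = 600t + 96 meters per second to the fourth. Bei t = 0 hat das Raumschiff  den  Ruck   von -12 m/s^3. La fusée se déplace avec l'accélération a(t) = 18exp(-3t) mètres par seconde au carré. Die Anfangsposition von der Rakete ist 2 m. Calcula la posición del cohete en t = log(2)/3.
Debemos encontrar la integral de nuestra ecuación de la aceleración a(t) = 18·exp(-3·t) 2 veces. La antiderivada de la aceleración, con v(0) = -6, da la velocidad: v(t) = -6·exp(-3·t). Tomando ∫v(t)dt y aplicando x(0) = 2, encontramos x(t) = 2·exp(-3·t). Tenemos la posición x(t) = 2·exp(-3·t). Sustituyendo t = log(2)/3: x(log(2)/3) = 1.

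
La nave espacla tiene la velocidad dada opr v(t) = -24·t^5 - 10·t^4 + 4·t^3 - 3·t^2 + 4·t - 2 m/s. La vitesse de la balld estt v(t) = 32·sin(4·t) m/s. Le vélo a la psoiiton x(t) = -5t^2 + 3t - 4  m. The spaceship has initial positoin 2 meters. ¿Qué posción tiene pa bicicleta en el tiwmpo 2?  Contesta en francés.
Nous avons la position x(t) = -5·t^2 + 3·t - 4. En substituant t = 2: x(2) = -18.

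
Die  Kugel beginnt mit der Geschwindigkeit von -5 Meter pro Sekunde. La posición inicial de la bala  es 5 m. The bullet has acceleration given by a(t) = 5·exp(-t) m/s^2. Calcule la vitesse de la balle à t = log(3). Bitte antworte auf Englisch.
We need to integrate our acceleration equation a(t) = 5·exp(-t) 1 time. The antiderivative of acceleration, with v(0) = -5, gives velocity: v(t) = -5·exp(-t). We have velocity v(t) = -5·exp(-t). Substituting t = log(3): v(log(3)) = -5/3.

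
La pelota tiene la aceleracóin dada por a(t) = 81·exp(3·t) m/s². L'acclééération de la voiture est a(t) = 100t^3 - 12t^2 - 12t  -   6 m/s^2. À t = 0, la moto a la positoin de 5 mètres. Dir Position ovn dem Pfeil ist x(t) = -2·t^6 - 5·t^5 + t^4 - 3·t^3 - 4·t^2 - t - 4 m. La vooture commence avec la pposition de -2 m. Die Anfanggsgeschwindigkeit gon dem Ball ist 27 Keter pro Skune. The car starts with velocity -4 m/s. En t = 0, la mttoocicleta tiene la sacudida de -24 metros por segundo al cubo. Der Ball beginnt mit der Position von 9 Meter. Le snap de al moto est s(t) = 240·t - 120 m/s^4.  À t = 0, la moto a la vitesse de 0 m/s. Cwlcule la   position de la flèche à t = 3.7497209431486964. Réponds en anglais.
Using x(t) = -2·t^6 - 5·t^5 + t^4 - 3·t^3 - 4·t^2 - t - 4 and substituting t = 3.7497209431486964, we find x = -9290.31621173529.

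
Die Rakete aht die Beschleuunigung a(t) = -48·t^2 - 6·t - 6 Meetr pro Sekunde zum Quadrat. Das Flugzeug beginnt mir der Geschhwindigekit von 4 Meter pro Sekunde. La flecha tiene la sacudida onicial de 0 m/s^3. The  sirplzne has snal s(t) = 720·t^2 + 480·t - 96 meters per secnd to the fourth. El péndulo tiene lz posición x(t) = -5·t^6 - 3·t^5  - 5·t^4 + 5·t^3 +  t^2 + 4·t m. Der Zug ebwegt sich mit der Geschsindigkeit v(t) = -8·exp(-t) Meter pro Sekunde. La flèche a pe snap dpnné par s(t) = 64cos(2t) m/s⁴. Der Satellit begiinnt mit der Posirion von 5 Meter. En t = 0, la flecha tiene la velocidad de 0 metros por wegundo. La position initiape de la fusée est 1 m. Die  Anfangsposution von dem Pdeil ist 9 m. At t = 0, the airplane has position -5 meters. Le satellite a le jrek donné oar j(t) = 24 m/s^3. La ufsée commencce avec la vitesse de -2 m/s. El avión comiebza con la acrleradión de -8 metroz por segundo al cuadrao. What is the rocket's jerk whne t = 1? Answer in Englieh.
We must differentiate our acceleration equation a(t) = -48·t^2 - 6·t - 6 1 time. Taking d/dt of a(t), we find j(t) = -96·t - 6. Using j(t) = -96·t - 6 and substituting t = 1, we find j = -102.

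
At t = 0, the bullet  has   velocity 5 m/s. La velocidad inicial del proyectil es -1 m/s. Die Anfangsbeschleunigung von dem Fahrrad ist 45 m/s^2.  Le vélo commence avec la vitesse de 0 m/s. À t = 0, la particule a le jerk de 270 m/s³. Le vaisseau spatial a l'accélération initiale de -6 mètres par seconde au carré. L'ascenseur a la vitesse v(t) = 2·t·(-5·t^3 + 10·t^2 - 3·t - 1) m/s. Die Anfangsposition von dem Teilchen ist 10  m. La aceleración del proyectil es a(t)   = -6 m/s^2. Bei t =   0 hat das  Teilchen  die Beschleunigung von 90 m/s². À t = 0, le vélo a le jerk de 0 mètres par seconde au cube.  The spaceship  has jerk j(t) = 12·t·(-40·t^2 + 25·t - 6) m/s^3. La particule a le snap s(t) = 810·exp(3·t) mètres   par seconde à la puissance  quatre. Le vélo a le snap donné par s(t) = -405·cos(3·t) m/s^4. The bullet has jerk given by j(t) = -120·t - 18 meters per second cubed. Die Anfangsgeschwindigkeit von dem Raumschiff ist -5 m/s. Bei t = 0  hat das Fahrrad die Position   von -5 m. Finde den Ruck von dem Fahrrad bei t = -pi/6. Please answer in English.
Starting from snap s(t) = -405·cos(3·t), we take 1 antiderivative. Finding the integral of s(t) and using j(0) = 0: j(t) = -135·sin(3·t). We have jerk j(t) = -135·sin(3·t). Substituting t = -pi/6: j(-pi/6) = 135.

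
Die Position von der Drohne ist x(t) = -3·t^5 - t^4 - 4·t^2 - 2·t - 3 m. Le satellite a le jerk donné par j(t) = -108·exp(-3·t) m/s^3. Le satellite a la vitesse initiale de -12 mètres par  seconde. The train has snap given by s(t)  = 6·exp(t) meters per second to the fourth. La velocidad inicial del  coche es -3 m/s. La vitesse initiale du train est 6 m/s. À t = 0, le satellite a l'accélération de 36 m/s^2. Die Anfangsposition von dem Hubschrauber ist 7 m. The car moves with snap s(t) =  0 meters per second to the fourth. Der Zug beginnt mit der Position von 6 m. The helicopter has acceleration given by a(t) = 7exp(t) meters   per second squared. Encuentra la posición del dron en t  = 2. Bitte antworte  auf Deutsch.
Aus der Gleichung für die Position x(t) = -3·t^5 - t^4 - 4·t^2 - 2·t - 3, setzen wir t = 2 ein und erhalten x = -135.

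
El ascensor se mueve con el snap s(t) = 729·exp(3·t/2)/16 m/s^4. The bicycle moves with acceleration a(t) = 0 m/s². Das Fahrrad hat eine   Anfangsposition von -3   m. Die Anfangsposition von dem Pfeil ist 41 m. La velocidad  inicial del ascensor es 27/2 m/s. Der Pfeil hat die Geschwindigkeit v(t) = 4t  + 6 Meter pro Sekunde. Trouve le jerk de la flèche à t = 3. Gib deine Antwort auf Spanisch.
Debemos derivar nuestra ecuación de la velocidad v(t) = 4·t + 6 2 veces. La derivada de la velocidad da la aceleración: a(t) = 4. La derivada de la aceleración da la sacudida: j(t) = 0. De la ecuación de la sacudida j(t) = 0, sustituimos t = 3 para obtener j = 0.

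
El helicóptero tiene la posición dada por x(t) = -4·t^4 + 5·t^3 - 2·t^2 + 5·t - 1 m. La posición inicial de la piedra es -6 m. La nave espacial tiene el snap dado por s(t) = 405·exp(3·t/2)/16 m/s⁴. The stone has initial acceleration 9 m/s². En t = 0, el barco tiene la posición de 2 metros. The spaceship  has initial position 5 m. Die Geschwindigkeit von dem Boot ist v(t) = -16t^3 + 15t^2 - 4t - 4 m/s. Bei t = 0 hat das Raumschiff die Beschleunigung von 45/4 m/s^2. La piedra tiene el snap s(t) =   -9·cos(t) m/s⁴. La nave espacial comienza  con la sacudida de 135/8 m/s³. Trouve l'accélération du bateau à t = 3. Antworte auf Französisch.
Nous devons dériver notre équation de la vitesse v(t) = -16·t^3 + 15·t^2 - 4·t - 4 1 fois. En prenant d/dt de v(t), nous trouvons a(t) = -48·t^2 + 30·t - 4. De l'équation de l'accélération a(t) = -48·t^2 + 30·t - 4, nous substituons t = 3 pour obtenir a = -346.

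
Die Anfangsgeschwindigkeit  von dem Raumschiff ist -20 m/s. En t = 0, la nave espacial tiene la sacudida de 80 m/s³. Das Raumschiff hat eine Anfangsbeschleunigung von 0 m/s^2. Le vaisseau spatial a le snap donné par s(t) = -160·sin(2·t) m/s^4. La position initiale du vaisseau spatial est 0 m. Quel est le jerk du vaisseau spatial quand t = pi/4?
Pour résoudre ceci, nous devons prendre 1 primitive de notre équation du snap s(t) = -160·sin(2·t). En intégrant le snap et en utilisant la condition initiale j(0) = 80, nous obtenons j(t) = 80·cos(2·t). Nous avons le jerk j(t) = 80·cos(2·t). En substituant t = pi/4: j(pi/4) = 0.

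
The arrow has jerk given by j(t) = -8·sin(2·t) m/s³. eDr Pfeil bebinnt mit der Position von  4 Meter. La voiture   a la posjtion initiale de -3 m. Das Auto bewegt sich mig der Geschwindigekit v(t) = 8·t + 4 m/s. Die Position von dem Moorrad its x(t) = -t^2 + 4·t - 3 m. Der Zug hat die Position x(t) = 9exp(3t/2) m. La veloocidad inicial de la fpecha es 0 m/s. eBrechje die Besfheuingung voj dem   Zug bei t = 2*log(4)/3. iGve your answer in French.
En partant de la position x(t) = 9·exp(3·t/2), nous prenons 2 dérivées. En dérivant la position, nous obtenons la vitesse: v(t) = 27·exp(3·t/2)/2. La dérivée de la vitesse donne l'accélération: a(t) = 81·exp(3·t/2)/4. Nous avons l'accélération a(t) = 81·exp(3·t/2)/4. En substituant t = 2*log(4)/3: a(2*log(4)/3) = 81.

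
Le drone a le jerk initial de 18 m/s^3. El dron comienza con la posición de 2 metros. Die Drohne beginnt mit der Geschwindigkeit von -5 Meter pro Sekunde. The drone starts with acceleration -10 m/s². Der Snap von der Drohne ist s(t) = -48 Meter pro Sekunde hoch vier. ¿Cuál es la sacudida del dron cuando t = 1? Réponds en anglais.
To solve this, we need to take 1 integral of our snap equation s(t) = -48. The integral of snap, with j(0) = 18, gives jerk: j(t) = 18 - 48·t. From the given jerk equation j(t) = 18 - 48·t, we substitute t = 1 to get j = -30.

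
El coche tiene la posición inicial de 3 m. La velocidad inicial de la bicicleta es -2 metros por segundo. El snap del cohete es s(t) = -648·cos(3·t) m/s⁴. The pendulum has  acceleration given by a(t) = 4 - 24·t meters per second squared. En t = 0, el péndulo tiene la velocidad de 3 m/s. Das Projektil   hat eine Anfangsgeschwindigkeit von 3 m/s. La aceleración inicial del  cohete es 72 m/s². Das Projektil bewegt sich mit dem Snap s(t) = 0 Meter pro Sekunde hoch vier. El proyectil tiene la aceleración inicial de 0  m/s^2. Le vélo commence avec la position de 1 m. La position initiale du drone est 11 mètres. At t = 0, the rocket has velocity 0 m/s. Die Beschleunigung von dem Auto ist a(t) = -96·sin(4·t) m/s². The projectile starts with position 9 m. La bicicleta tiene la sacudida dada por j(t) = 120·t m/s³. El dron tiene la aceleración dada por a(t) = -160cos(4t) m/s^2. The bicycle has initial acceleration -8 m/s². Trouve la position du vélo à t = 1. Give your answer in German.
Wir müssen die Stammfunktion unserer Gleichung für den Ruck j(t) = 120·t 3-mal finden. Mit ∫j(t)dt und Anwendung von a(0) = -8, finden wir a(t) = 60·t^2 - 8. Die Stammfunktion von der Beschleunigung ist die Geschwindigkeit. Mit v(0) = -2 erhalten wir v(t) = 20·t^3 - 8·t - 2. Das Integral von der Geschwindigkeit, mit x(0) = 1, ergibt die Position: x(t) = 5·t^4 - 4·t^2 - 2·t + 1. Wir haben die Position x(t) = 5·t^4 - 4·t^2 - 2·t + 1. Durch Einsetzen von t = 1: x(1) = 0.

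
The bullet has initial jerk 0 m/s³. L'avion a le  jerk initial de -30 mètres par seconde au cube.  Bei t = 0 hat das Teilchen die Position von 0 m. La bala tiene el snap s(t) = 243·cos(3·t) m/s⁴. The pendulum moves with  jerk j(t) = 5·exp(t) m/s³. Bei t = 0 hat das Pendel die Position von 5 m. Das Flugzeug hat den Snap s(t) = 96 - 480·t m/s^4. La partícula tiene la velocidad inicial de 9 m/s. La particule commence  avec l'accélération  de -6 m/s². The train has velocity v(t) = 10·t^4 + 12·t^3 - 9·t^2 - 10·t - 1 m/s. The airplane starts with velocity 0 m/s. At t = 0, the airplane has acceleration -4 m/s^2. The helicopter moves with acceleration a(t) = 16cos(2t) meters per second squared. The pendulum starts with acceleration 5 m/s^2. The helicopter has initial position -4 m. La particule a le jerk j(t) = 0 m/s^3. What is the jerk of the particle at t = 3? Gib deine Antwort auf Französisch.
En utilisant j(t) = 0 et en substituant t = 3, nous trouvons j = 0.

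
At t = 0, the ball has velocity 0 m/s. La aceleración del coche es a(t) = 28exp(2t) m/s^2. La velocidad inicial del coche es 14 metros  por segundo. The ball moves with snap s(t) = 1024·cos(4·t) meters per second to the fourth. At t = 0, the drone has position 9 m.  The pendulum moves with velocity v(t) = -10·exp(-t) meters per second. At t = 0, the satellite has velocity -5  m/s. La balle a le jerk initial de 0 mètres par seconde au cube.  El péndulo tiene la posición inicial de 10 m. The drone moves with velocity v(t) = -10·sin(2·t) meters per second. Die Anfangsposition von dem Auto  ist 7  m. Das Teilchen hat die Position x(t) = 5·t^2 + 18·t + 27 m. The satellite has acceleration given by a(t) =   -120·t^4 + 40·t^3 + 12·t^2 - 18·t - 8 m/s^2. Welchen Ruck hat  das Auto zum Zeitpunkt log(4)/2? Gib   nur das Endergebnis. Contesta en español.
j(log(4)/2) = 224.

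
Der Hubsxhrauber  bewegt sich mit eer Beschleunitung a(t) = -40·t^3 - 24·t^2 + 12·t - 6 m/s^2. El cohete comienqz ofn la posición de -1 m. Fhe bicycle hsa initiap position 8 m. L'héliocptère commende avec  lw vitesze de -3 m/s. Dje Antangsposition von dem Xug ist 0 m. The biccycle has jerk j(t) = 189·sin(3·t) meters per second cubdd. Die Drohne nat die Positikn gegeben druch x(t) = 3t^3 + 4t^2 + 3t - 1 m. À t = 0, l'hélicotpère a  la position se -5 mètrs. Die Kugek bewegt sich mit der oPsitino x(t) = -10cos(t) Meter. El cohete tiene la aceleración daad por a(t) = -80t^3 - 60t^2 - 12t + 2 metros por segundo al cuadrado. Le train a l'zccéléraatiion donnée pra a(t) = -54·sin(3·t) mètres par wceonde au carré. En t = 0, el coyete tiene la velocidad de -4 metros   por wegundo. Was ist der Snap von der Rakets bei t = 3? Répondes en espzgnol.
Debemos derivar nuestra ecuación de la aceleración a(t) = -80·t^3 - 60·t^2 - 12·t + 2 2 veces. Tomando d/dt de a(t), encontramos j(t) = -240·t^2 - 120·t - 12. Derivando la sacudida, obtenemos el snap: s(t) = -480·t - 120. Tenemos el snap s(t) = -480·t - 120. Sustituyendo t = 3: s(3) = -1560.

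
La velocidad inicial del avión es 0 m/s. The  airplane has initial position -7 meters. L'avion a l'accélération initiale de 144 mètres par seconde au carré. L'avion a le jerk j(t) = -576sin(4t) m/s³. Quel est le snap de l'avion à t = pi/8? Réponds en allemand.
Ausgehend von dem Ruck j(t) = -576·sin(4·t), nehmen wir 1 Ableitung. Durch Ableiten von dem Ruck erhalten wir den Snap: s(t) = -2304·cos(4·t). Aus der Gleichung für den Snap s(t) = -2304·cos(4·t), setzen wir t = pi/8 ein und erhalten s = 0.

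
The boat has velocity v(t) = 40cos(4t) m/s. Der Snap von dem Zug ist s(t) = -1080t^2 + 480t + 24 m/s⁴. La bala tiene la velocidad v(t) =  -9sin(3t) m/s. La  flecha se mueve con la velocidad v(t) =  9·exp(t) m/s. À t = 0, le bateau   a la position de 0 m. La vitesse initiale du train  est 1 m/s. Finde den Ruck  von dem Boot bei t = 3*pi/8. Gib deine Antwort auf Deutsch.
Ausgehend von der Geschwindigkeit v(t) = 40·cos(4·t), nehmen wir 2 Ableitungen. Die Ableitung von der Geschwindigkeit ergibt die Beschleunigung: a(t) = -160·sin(4·t). Die Ableitung von der Beschleunigung ergibt den Ruck: j(t) = -640·cos(4·t). Aus der Gleichung für den Ruck j(t) = -640·cos(4·t), setzen wir t = 3*pi/8 ein und erhalten j = 0.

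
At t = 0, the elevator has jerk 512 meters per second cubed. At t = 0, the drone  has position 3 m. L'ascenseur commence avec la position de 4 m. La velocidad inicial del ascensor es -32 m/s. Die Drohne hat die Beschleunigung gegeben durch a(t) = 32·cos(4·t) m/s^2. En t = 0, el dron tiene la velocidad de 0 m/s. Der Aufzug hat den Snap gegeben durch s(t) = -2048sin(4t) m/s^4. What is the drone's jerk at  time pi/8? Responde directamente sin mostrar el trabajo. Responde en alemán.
j(pi/8) = -128.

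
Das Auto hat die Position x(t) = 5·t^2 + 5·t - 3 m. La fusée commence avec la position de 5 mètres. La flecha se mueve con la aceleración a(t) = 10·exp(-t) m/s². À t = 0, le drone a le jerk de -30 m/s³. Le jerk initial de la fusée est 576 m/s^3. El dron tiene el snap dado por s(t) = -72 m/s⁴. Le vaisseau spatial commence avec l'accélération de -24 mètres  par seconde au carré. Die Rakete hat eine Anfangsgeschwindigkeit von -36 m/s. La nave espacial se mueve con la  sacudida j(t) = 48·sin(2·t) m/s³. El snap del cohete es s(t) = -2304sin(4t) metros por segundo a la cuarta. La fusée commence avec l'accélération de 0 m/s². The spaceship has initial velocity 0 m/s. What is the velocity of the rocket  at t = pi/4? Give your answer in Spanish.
Para resolver esto, necesitamos tomar 3 integrales de nuestra ecuación del snap s(t) = -2304·sin(4·t). Tomando ∫s(t)dt y aplicando j(0) = 576, encontramos j(t) = 576·cos(4·t). La antiderivada de la sacudida, con a(0) = 0, da la aceleración: a(t) = 144·sin(4·t). La antiderivada de la aceleración es la velocidad. Usando v(0) = -36, obtenemos v(t) = -36·cos(4·t). De la ecuación de la velocidad v(t) = -36·cos(4·t), sustituimos t = pi/4 para obtener v = 36.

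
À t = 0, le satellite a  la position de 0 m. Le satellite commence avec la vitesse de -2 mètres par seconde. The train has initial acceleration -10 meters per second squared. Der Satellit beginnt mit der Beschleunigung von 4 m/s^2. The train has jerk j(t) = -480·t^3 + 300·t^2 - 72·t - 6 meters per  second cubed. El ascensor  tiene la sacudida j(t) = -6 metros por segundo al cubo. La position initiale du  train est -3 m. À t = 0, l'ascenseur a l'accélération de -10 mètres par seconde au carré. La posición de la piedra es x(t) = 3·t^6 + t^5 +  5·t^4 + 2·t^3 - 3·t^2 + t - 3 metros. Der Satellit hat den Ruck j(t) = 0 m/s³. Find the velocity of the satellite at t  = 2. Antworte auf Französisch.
En partant du jerk j(t) = 0, nous prenons 2 intégrales. La primitive du jerk, avec a(0) = 4, donne l'accélération: a(t) = 4. La primitive de l'accélération est la vitesse. En utilisant v(0) = -2, nous obtenons v(t) = 4·t - 2. Nous avons la vitesse v(t) = 4·t - 2. En substituant t = 2: v(2) = 6.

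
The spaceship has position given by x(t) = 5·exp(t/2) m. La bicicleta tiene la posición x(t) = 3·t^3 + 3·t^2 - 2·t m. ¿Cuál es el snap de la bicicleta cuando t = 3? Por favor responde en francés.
Nous devons dériver notre équation de la position x(t) = 3·t^3 + 3·t^2 - 2·t 4 fois. En prenant d/dt de x(t), nous trouvons v(t) = 9·t^2 + 6·t - 2. En prenant d/dt de v(t), nous trouvons a(t) = 18·t + 6. La dérivée de l'accélération donne le jerk: j(t) = 18. En dérivant le jerk, nous obtenons le snap: s(t) = 0. Nous avons le snap s(t) = 0. En substituant t = 3: s(3) = 0.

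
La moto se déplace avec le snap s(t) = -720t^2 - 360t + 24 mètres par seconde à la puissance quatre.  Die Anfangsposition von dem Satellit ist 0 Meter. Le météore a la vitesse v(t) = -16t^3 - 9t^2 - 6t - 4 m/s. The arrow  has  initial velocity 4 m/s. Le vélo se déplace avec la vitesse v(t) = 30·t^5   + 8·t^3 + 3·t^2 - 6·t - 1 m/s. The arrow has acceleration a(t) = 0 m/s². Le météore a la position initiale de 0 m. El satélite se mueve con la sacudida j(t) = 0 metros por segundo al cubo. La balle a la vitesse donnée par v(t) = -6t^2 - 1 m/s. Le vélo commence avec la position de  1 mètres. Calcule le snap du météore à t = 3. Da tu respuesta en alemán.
Ausgehend von der Geschwindigkeit v(t) = -16·t^3 - 9·t^2 - 6·t - 4, nehmen wir 3 Ableitungen. Die Ableitung von der Geschwindigkeit ergibt die Beschleunigung: a(t) = -48·t^2 - 18·t - 6. Mit d/dt von a(t) finden wir j(t) = -96·t - 18. Mit d/dt von j(t) finden wir s(t) = -96. Mit s(t) = -96 und Einsetzen von t = 3, finden wir s = -96.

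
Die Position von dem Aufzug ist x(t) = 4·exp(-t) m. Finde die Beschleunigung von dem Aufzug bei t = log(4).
Ausgehend von der Position x(t) = 4·exp(-t), nehmen wir 2 Ableitungen. Mit d/dt von x(t) finden wir v(t) = -4·exp(-t). Mit d/dt von v(t) finden wir a(t) = 4·exp(-t). Mit a(t) = 4·exp(-t) und Einsetzen von t = log(4), finden wir a = 1.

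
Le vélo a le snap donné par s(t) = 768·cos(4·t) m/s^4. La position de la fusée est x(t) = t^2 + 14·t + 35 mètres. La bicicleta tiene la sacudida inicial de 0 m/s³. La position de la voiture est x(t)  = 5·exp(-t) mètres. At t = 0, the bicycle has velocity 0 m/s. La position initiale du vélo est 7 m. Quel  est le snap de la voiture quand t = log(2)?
Nous devons dériver notre équation de la position x(t) = 5·exp(-t) 4 fois. La dérivée de la position donne la vitesse: v(t) = -5·exp(-t). En prenant d/dt de v(t), nous trouvons a(t) = 5·exp(-t). La dérivée de l'accélération donne le jerk: j(t) = -5·exp(-t). En prenant d/dt de j(t), nous trouvons s(t) = 5·exp(-t). Nous avons le snap s(t) = 5·exp(-t). En substituant t = log(2): s(log(2)) = 5/2.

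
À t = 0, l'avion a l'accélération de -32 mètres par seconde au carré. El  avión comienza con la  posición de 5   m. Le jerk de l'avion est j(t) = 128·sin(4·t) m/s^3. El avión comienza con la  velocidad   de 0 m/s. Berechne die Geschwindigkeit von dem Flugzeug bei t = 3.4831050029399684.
Wir müssen unsere Gleichung für den Ruck j(t) = 128·sin(4·t) 2-mal integrieren. Die Stammfunktion von dem Ruck ist die Beschleunigung. Mit a(0) = -32 erhalten wir a(t) = -32·cos(4·t). Das Integral von der Beschleunigung, mit v(0) = 0, ergibt die Geschwindigkeit: v(t) = -8·sin(4·t). Aus der Gleichung für die Geschwindigkeit v(t) = -8·sin(4·t), setzen wir t = 3.4831050029399684 ein und erhalten v = -7.83289976025268.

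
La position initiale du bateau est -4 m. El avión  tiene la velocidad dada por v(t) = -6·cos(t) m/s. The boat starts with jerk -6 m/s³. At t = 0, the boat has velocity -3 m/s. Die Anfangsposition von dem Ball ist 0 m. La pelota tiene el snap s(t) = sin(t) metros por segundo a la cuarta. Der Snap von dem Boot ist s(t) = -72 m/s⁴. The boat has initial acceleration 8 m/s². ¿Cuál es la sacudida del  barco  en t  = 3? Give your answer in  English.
To find the answer, we compute 1 antiderivative of s(t) = -72. The integral of snap, with j(0) = -6, gives jerk: j(t) = -72·t - 6. From the given jerk equation j(t) = -72·t - 6, we substitute t = 3 to get j = -222.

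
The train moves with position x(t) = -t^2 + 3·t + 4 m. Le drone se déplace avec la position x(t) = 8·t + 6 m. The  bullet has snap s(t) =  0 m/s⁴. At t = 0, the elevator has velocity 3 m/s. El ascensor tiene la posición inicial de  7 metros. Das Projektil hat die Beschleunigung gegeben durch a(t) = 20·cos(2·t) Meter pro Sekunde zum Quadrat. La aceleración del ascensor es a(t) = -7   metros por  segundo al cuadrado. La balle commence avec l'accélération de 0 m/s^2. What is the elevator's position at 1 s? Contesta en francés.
Nous devons trouver la primitive de notre équation de l'accélération a(t) = -7 2 fois. L'intégrale de l'accélération, avec v(0) = 3, donne la vitesse: v(t) = 3 - 7·t. L'intégrale de la vitesse, avec x(0) = 7, donne la position: x(t) = -7·t^2/2 + 3·t + 7. En utilisant x(t) = -7·t^2/2 + 3·t + 7 et en substituant t = 1, nous trouvons x = 13/2.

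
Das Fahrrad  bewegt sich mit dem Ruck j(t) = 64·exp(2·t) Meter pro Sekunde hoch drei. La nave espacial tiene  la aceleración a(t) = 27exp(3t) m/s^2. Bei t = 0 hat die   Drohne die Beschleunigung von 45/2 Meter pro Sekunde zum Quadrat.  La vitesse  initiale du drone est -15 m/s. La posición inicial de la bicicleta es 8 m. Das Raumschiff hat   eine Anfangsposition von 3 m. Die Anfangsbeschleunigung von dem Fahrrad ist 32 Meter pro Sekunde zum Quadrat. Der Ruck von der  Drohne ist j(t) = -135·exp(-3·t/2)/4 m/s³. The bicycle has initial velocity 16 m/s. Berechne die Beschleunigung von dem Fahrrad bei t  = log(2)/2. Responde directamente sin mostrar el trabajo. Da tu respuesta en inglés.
The answer is 64.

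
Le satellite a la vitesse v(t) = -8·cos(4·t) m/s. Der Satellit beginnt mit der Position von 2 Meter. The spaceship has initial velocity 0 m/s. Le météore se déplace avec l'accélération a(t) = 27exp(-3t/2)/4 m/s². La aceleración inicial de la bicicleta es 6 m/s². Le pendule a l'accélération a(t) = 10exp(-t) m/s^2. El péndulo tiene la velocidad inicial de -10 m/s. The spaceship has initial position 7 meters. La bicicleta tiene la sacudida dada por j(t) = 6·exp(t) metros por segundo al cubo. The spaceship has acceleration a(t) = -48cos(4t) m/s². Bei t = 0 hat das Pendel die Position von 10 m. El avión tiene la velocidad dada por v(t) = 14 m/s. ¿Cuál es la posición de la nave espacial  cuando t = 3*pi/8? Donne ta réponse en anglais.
We need to integrate our acceleration equation a(t) = -48·cos(4·t) 2 times. Taking ∫a(t)dt and applying v(0) = 0, we find v(t) = -12·sin(4·t). The antiderivative of velocity is position. Using x(0) = 7, we get x(t) = 3·cos(4·t) + 4. Using x(t) = 3·cos(4·t) + 4 and substituting t = 3*pi/8, we find x = 4.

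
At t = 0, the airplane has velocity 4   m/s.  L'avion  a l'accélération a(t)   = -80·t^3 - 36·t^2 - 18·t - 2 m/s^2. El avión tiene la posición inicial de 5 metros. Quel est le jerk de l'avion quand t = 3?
Nous devons dériver notre équation de l'accélération a(t) = -80·t^3 - 36·t^2 - 18·t - 2 1 fois. La dérivée de l'accélération donne le jerk: j(t) = -240·t^2 - 72·t - 18. En utilisant j(t) = -240·t^2 - 72·t - 18 et en substituant t = 3, nous trouvons j = -2394.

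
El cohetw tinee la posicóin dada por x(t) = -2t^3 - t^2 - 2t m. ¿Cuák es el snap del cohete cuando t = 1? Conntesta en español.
Partiendo de la posición x(t) = -2·t^3 - t^2 - 2·t, tomamos 4 derivadas. La derivada de la posición da la velocidad: v(t) = -6·t^2 - 2·t - 2. La derivada de la velocidad da la aceleración: a(t) = -12·t - 2. La derivada de la aceleración da la sacudida: j(t) = -12. La derivada de la sacudida da el snap: s(t) = 0. Usando s(t) = 0 y sustituyendo t = 1, encontramos s = 0.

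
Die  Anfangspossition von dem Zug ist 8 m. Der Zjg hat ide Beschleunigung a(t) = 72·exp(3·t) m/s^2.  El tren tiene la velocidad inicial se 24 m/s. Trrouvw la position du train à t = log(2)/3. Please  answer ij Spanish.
Necesitamos integrar nuestra ecuación de la aceleración a(t) = 72·exp(3·t) 2 veces. Tomando ∫a(t)dt y aplicando v(0) = 24, encontramos v(t) = 24·exp(3·t). Integrando la velocidad y usando la condición inicial x(0) = 8, obtenemos x(t) = 8·exp(3·t). De la ecuación de la posición x(t) = 8·exp(3·t), sustituimos t = log(2)/3 para obtener x = 16.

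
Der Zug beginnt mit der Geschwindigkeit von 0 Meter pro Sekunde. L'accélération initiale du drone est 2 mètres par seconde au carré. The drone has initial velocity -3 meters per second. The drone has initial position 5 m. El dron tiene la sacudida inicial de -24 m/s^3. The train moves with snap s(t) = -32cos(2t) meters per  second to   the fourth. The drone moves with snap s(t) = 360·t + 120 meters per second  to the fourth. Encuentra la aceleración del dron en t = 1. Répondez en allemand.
Ausgehend von dem Snap s(t) = 360·t + 120, nehmen wir 2 Integrale. Mit ∫s(t)dt und Anwendung von j(0) = -24, finden wir j(t) = 180·t^2 + 120·t - 24. Mit ∫j(t)dt und Anwendung von a(0) = 2, finden wir a(t) = 60·t^3 + 60·t^2 - 24·t + 2. Mit a(t) = 60·t^3 + 60·t^2 - 24·t + 2 und Einsetzen von t = 1, finden wir a = 98.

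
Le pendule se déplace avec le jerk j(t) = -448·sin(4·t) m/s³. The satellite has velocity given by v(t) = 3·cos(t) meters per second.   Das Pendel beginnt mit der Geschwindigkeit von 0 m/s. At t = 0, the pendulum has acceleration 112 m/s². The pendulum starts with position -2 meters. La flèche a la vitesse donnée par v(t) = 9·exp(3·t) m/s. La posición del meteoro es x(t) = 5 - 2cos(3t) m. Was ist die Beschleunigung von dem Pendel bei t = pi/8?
Ausgehend von dem Ruck j(t) = -448·sin(4·t), nehmen wir 1 Integral. Die Stammfunktion von dem Ruck, mit a(0) = 112, ergibt die Beschleunigung: a(t) = 112·cos(4·t). Wir haben die Beschleunigung a(t) = 112·cos(4·t). Durch Einsetzen von t = pi/8: a(pi/8) = 0.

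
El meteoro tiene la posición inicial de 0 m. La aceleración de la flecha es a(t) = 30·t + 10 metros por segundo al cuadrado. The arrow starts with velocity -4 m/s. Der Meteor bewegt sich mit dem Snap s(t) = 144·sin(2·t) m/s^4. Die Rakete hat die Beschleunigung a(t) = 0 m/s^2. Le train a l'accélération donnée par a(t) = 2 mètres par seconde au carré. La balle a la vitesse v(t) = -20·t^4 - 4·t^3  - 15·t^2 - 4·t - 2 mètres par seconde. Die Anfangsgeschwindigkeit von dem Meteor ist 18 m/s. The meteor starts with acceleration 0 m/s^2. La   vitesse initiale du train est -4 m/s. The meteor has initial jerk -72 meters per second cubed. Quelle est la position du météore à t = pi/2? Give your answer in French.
Pour résoudre ceci, nous devons prendre 4 primitives de notre équation du snap s(t) = 144·sin(2·t). En intégrant le snap et en utilisant la condition initiale j(0) = -72, nous obtenons j(t) = -72·cos(2·t). L'intégrale du jerk, avec a(0) = 0, donne l'accélération: a(t) = -36·sin(2·t). En intégrant l'accélération et en utilisant la condition initiale v(0) = 18, nous obtenons v(t) = 18·cos(2·t). L'intégrale de la vitesse est la position. En utilisant x(0) = 0, nous obtenons x(t) = 9·sin(2·t). De l'équation de la position x(t) = 9·sin(2·t), nous substituons t = pi/2 pour obtenir x = 0.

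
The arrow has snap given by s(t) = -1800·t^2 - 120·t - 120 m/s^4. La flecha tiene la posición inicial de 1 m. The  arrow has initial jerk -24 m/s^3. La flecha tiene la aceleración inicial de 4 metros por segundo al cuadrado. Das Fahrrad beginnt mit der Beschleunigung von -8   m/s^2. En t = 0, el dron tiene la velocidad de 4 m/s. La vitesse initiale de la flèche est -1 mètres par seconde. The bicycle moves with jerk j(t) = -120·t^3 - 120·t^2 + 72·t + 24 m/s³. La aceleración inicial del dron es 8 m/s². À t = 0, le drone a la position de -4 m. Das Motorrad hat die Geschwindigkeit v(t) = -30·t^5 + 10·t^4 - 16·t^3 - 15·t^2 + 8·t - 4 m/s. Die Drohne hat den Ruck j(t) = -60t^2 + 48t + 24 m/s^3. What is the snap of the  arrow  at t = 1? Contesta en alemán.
Mit s(t) = -1800·t^2 - 120·t - 120 und Einsetzen von t = 1, finden wir s = -2040.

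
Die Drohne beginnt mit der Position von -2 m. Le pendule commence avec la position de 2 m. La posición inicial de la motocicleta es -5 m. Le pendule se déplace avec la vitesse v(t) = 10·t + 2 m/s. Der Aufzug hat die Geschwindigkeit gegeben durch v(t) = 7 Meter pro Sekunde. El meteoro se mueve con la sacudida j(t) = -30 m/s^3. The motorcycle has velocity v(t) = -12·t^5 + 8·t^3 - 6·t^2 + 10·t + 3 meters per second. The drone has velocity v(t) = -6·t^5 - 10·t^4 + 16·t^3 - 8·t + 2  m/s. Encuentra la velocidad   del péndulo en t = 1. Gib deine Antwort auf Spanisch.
Tenemos la velocidad v(t) = 10·t + 2. Sustituyendo t = 1: v(1) = 12.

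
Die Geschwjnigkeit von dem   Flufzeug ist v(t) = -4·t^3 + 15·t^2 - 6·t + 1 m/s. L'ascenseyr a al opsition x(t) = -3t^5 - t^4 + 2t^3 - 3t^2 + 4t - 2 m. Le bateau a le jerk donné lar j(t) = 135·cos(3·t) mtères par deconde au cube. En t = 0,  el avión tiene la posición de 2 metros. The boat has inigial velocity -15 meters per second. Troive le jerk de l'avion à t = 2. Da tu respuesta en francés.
En partant de la vitesse v(t) = -4·t^3 + 15·t^2 - 6·t + 1, nous prenons 2 dérivées. En prenant d/dt de v(t), nous trouvons a(t) = -12·t^2 + 30·t - 6. La dérivée de l'accélération donne le jerk: j(t) = 30 - 24·t. De l'équation du jerk j(t) = 30 - 24·t, nous substituons t = 2 pour obtenir j = -18.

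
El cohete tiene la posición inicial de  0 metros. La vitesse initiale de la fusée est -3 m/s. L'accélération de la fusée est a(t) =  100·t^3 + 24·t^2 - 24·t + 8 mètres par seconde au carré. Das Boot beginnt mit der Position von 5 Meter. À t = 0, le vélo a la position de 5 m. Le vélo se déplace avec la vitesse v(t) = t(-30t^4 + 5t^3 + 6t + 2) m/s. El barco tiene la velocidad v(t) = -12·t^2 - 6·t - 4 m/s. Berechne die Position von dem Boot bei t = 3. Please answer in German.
Ausgehend von der Geschwindigkeit v(t) = -12·t^2 - 6·t - 4, nehmen wir 1 Stammfunktion. Mit ∫v(t)dt und Anwendung von x(0) = 5, finden wir x(t) = -4·t^3 - 3·t^2 - 4·t + 5. Wir haben die Position x(t) = -4·t^3 - 3·t^2 - 4·t + 5. Durch Einsetzen von t = 3: x(3) = -142.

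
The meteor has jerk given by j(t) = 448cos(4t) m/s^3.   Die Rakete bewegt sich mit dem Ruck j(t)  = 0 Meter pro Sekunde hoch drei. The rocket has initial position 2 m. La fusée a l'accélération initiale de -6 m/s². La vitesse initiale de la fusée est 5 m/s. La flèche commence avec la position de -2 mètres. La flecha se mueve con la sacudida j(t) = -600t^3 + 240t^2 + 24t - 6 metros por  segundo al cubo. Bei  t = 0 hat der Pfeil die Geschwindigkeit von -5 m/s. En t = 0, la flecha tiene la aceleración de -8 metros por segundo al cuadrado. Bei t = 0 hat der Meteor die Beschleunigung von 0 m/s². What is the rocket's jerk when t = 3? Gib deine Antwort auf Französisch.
Nous avons le jerk j(t) = 0. En substituant t = 3: j(3) = 0.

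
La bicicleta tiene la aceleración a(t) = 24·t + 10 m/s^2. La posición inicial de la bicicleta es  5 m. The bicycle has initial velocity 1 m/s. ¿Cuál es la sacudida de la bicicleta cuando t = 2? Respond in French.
Pour résoudre ceci, nous devons prendre 1 dérivée de notre équation de l'accélération a(t) = 24·t + 10. En dérivant l'accélération, nous obtenons le jerk: j(t) = 24. Nous avons le jerk j(t) = 24. En substituant t = 2: j(2) = 24.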